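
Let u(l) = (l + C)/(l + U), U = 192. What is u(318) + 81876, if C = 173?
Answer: 41757251/510 ≈ 81877.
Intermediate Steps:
u(l) = (173 + l)/(192 + l) (u(l) = (l + 173)/(l + 192) = (173 + l)/(192 + l))
u(318) + 81876 = (173 + 318)/(192 + 318) + 81876 = 491/510 + 81876 = 41757251/510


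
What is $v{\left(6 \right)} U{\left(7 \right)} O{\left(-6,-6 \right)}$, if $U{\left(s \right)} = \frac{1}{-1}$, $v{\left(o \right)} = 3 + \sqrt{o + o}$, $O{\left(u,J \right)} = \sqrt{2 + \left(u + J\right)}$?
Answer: $i \sqrt{10} \left(-3 - 2 \sqrt{3}\right) \approx - 20.441 i$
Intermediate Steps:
$O{\left(u,J \right)} = \sqrt{2 + J + u}$ ($O{\left(u,J \right)} = \sqrt{2 + \left(J + u\right)} = \sqrt{2 + J + u}$)
$v{\left(o \right)} = 3 + \sqrt{2} \sqrt{o}$ ($v{\left(o \right)} = 3 + \sqrt{2 o} = 3 + \sqrt{2} \sqrt{o}$)
$U{\left(s \right)} = -1$
$v{\left(6 \right)} U{\left(7 \right)} O{\left(-6,-6 \right)} = \left(3 + \sqrt{2} \sqrt{6}\right) \left(-1\right) \sqrt{2 - 6 - 6} = \left(3 + 2 \sqrt{3}\right) \left(-1\right) \sqrt{-10} = \left(-3 - 2 \sqrt{3}\right) i \sqrt{10} = i \sqrt{10} \left(-3 - 2 \sqrt{3}\right)$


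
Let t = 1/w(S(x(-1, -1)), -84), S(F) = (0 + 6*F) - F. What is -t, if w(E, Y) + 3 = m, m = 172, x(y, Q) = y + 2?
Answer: -1/169 ≈ -0.0059172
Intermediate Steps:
x(y, Q) = 2 + y
S(F) = 5*F (S(F) = 6*F - F = 5*F)
w(E, Y) = 169 (w(E, Y) = -3 + 172 = 169)
t = 1/169 ≈ 0.0059172
-t = -1*1/169 = -1/169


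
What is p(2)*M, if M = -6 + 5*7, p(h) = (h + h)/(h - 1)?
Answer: 116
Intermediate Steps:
p(h) = 2*h/(-1 + h) (p(h) = (2*h)/(-1 + h) = 2*h/(-1 + h))
M = 29 (M = -6 + 35 = 29)
p(2)*M = (2*2/(-1 + 2))*29 = (2*2/1)*29 = (2*2*1)*29 = 4*29 = 116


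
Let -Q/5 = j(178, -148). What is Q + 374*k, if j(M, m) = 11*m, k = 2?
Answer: 8888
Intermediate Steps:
Q = 8140 (Q = -55*(-148) = -5*(-1628) = 8140)
Q + 374*k = 8140 + 374*2 = 8140 + 748 = 8888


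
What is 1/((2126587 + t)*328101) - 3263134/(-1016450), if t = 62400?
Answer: 1171805815837035754/365011679418325575 ≈ 3.2103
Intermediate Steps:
1/((2126587 + t)*328101) - 3263134/(-1016450) = 1/((2126587 + 62400)*328101) - 3263134/(-1016450) = (1/328101)/2188987 - 3263134*(-1/1016450) = (1/2188987)*(1/328101) + 1631567/508225 = 1/718208823687 + 1631567/508225 = 1171805815837035754/365011679418325575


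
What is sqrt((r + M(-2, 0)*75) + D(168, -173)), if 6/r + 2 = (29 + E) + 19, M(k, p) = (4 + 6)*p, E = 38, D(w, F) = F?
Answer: 3*I*sqrt(3766)/14 ≈ 13.15*I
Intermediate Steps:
M(k, p) = 10*p
r = 1/14 (r = 6/(-2 + ((29 + 38) + 19)) = 6/(-2 + (67 + 19)) = 6/(-2 + 86) = 6/84 = 6*(1/84) = 1/14 ≈ 0.071429)
sqrt((r + M(-2, 0)*75) + D(168, -173)) = sqrt((1/14 + (10*0)*75) - 173) = sqrt((1/14 + 0*75) - 173) = sqrt((1/14 + 0) - 173) = sqrt(1/14 - 173) = sqrt(-2421/14) = 3*I*sqrt(3766)/14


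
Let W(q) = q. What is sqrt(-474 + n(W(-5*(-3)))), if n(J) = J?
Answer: 3*I*sqrt(51) ≈ 21.424*I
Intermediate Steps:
sqrt(-474 + n(W(-5*(-3)))) = sqrt(-474 - 5*(-3)) = sqrt(-474 + 15) = sqrt(-459) = 3*I*sqrt(51)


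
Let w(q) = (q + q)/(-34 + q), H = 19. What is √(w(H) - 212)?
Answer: I*√48270/15 ≈ 14.647*I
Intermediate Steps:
w(q) = 2*q/(-34 + q) (w(q) = (2*q)/(-34 + q) = 2*q/(-34 + q))
√(w(H) - 212) = √(2*19/(-34 + 19) - 212) = √(2*19/(-15) - 212) = √(2*19*(-1/15) - 212) = √(-38/15 - 212) = √(-3218/15) = I*√48270/15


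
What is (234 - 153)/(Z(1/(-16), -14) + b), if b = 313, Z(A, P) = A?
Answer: 432/1669 ≈ 0.25884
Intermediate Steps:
(234 - 153)/(Z(1/(-16), -14) + b) = (234 - 153)/(1/(-16) + 313) = 81/(1*(-1/16) + 313) = 81/(-1/16 + 313) = 81/(5007/16) = 81*(16/5007) = 432/1669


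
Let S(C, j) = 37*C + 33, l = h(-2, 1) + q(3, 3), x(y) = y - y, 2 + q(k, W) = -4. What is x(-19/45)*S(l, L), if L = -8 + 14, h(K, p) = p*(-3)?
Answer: 0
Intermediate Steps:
q(k, W) = -6 (q(k, W) = -2 - 4 = -6)
h(K, p) = -3*p
x(y) = 0
L = 6
l = -9 (l = -3*1 - 6 = -3 - 6 = -9)
S(C, j) = 33 + 37*C
x(-19/45)*S(l, L) = 0*(33 + 37*(-9)) = 0*(33 - 333) = 0*(-300) = 0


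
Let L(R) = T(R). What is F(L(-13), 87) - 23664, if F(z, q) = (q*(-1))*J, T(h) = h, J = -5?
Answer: -23229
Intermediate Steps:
L(R) = R
F(z, q) = 5*q (F(z, q) = (q*(-1))*(-5) = -q*(-5) = 5*q)
F(L(-13), 87) - 23664 = 5*87 - 23664 = 435 - 23664 = -23229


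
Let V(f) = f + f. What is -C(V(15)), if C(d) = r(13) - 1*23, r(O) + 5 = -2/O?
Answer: 366/13 ≈ 28.154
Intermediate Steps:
r(O) = -5 - 2/O
V(f) = 2*f
C(d) = -366/13 (C(d) = (-5 - 2/13) - 1*23 = (-5 - 2*1/13) - 23 = (-5 - 2/13) - 23 = -67/13 - 23 = -366/13)
-C(V(15)) = -1*(-366/13) = 366/13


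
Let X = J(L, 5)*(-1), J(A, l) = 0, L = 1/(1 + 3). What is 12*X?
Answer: 0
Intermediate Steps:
L = ¼ (L = 1/4 = ¼ ≈ 0.25000)
X = 0 (X = 0*(-1) = 0)
12*X = 12*0 = 0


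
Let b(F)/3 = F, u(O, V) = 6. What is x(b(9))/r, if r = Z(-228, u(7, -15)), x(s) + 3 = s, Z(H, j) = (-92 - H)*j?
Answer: 1/34 ≈ 0.029412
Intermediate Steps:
Z(H, j) = j*(-92 - H)
b(F) = 3*F
x(s) = -3 + s
r = 816 (r = -1*6*(92 - 228) = -1*6*(-136) = 816)
x(b(9))/r = (-3 + 3*9)/816 = (-3 + 27)*(1/816) = 24*(1/816) = 1/34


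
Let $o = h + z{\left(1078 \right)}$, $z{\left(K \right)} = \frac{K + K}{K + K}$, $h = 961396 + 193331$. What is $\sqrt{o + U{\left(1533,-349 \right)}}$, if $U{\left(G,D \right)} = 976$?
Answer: $2 \sqrt{288926} \approx 1075.0$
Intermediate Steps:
$h = 1154727$
$z{\left(K \right)} = 1$ ($z{\left(K \right)} = \frac{2 K}{2 K} = 2 K \frac{1}{2 K} = 1$)
$o = 1154728$ ($o = 1154727 + 1 = 1154728$)
$\sqrt{o + U{\left(1533,-349 \right)}} = \sqrt{1154728 + 976} = \sqrt{1155704} = 2 \sqrt{288926}$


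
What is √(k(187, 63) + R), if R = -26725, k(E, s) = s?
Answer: I*√26662 ≈ 163.29*I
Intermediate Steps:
√(k(187, 63) + R) = √(63 - 26725) = √(-26662) = I*√26662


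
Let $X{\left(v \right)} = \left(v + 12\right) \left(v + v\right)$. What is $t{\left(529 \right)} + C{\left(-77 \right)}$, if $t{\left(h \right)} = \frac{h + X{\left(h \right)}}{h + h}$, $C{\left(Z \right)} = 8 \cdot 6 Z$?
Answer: $- \frac{6309}{2} \approx -3154.5$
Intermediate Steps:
$X{\left(v \right)} = 2 v \left(12 + v\right)$ ($X{\left(v \right)} = \left(12 + v\right) 2 v = 2 v \left(12 + v\right)$)
$C{\left(Z \right)} = 48 Z$
$t{\left(h \right)} = \frac{h + 2 h \left(12 + h\right)}{2 h}$ ($t{\left(h \right)} = \frac{h + 2 h \left(12 + h\right)}{h + h} = \frac{h + 2 h \left(12 + h\right)}{2 h}$)
$t{\left(529 \right)} + C{\left(-77 \right)} = \left(\frac{25}{2} + 529\right) + 48 \left(-77\right) = \frac{1083}{2} - 3696 = - \frac{6309}{2}$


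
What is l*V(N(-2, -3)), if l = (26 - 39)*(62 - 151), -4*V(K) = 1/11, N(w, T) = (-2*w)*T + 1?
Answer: -1157/44 ≈ -26.295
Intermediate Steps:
N(w, T) = 1 - 2*T*w (N(w, T) = -2*T*w + 1 = 1 - 2*T*w)
V(K) = -1/44 (V(K) = -¼/11 = -¼*1/11 = -1/44)
l = 1157 (l = -13*(-89) = 1157)
l*V(N(-2, -3)) = 1157*(-1/44) = -1157/44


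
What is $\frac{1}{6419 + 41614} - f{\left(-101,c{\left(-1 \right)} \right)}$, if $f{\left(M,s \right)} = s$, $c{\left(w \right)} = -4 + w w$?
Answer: $\frac{144100}{48033} \approx 3.0$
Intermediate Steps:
$c{\left(w \right)} = -4 + w^{2}$
$\frac{1}{6419 + 41614} - f{\left(-101,c{\left(-1 \right)} \right)} = \frac{1}{6419 + 41614} - \left(-4 + \left(-1\right)^{2}\right) = \frac{1}{48033} - \left(-4 + 1\right) = \frac{1}{48033} - -3 = \frac{1}{48033} + 3 = \frac{144100}{48033}$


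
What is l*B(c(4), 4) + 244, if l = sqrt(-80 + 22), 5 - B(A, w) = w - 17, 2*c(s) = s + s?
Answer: 244 + 18*I*sqrt(58) ≈ 244.0 + 137.08*I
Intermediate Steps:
c(s) = s (c(s) = (s + s)/2 = (2*s)/2 = s)
B(A, w) = 22 - w (B(A, w) = 5 - (w - 17) = 5 - (-17 + w) = 5 + (17 - w) = 22 - w)
l = I*sqrt(58) (l = sqrt(-58) = I*sqrt(58) ≈ 7.6158*I)
l*B(c(4), 4) + 244 = (I*sqrt(58))*(22 - 1*4) + 244 = (I*sqrt(58))*(22 - 4) + 244 = (I*sqrt(58))*18 + 244 = 18*I*sqrt(58) + 244 = 244 + 18*I*sqrt(58)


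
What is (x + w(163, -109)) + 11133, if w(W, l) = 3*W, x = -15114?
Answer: -3492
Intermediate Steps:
(x + w(163, -109)) + 11133 = (-15114 + 3*163) + 11133 = (-15114 + 489) + 11133 = -14625 + 11133 = -3492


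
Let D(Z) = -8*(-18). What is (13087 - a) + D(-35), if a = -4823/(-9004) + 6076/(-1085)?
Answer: 595887617/45020 ≈ 13236.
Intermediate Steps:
D(Z) = 144
a = -227997/45020 (a = -4823*(-1/9004) + 6076*(-1/1085) = 4823/9004 - 28/5 = -227997/45020 ≈ -5.0643)
(13087 - a) + D(-35) = (13087 - 1*(-227997/45020)) + 144 = (13087 + 227997/45020) + 144 = 589404737/45020 + 144 = 595887617/45020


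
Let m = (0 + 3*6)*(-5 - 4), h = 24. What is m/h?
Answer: -27/4 ≈ -6.7500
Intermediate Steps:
m = -162 (m = (0 + 18)*(-9) = 18*(-9) = -162)
m/h = -162/24 = (1/24)*(-162) = -27/4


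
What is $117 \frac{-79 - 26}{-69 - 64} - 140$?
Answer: $- \frac{905}{19} \approx -47.632$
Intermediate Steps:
$117 \frac{-79 - 26}{-69 - 64} - 140 = 117 \left(- \frac{105}{-133}\right) - 140 = 117 \left(\left(-105\right) \left(- \frac{1}{133}\right)\right) - 140 = 117 \cdot \frac{15}{19} - 140 = \frac{1755}{19} - 140 = - \frac{905}{19}$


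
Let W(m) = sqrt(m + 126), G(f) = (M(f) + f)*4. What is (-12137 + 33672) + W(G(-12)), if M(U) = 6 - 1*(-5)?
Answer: 21535 + sqrt(122) ≈ 21546.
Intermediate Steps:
M(U) = 11 (M(U) = 6 + 5 = 11)
G(f) = 44 + 4*f (G(f) = (11 + f)*4 = 44 + 4*f)
W(m) = sqrt(126 + m)
(-12137 + 33672) + W(G(-12)) = (-12137 + 33672) + sqrt(126 + (44 + 4*(-12))) = 21535 + sqrt(126 + (44 - 48)) = 21535 + sqrt(126 - 4) = 21535 + sqrt(122)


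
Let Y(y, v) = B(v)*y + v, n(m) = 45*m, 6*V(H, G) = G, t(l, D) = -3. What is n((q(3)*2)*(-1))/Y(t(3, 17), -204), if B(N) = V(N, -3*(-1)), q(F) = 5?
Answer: 300/137 ≈ 2.1898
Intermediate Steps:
V(H, G) = G/6
B(N) = 1/2 (B(N) = (-3*(-1))/6 = (1/6)*3 = 1/2)
Y(y, v) = v + y/2 (Y(y, v) = y/2 + v = v + y/2)
n((q(3)*2)*(-1))/Y(t(3, 17), -204) = (45*((5*2)*(-1)))/(-204 + (1/2)*(-3)) = (45*(10*(-1)))/(-204 - 3/2) = (45*(-10))/(-411/2) = -450*(-2/411) = 300/137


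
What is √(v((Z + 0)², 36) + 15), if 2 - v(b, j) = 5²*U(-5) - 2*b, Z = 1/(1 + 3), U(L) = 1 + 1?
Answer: I*√526/4 ≈ 5.7337*I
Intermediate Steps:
U(L) = 2
Z = ¼ (Z = 1/4 = ¼ ≈ 0.25000)
v(b, j) = -48 + 2*b (v(b, j) = 2 - (5²*2 - 2*b) = 2 - (25*2 - 2*b) = 2 - (50 - 2*b) = 2 + (-50 + 2*b) = -48 + 2*b)
√(v((Z + 0)², 36) + 15) = √((-48 + 2*(¼ + 0)²) + 15) = √((-48 + 2*(¼)²) + 15) = √((-48 + 2*(1/16)) + 15) = √((-48 + ⅛) + 15) = √(-383/8 + 15) = √(-263/8) = I*√526/4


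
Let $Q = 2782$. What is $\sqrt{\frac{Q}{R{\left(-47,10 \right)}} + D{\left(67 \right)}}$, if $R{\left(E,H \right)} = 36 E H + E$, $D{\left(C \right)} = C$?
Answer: $\frac{7 \sqrt{1087721}}{893} \approx 8.1753$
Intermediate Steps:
$R{\left(E,H \right)} = E + 36 E H$ ($R{\left(E,H \right)} = 36 E H + E = E + 36 E H$)
$\sqrt{\frac{Q}{R{\left(-47,10 \right)}} + D{\left(67 \right)}} = \sqrt{\frac{2782}{\left(-47\right) \left(1 + 36 \cdot 10\right)} + 67} = \sqrt{\frac{2782}{\left(-47\right) \left(1 + 360\right)} + 67} = \sqrt{\frac{2782}{\left(-47\right) 361} + 67} = \sqrt{\frac{2782}{-16967} + 67} = \sqrt{2782 \left(- \frac{1}{16967}\right) + 67} = \sqrt{- \frac{2782}{16967} + 67} = \sqrt{\frac{1134007}{16967}} = \frac{7 \sqrt{1087721}}{893}$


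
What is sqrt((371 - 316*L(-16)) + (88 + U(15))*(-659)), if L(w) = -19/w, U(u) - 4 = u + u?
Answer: I*sqrt(321609)/2 ≈ 283.55*I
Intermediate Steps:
U(u) = 4 + 2*u (U(u) = 4 + (u + u) = 4 + 2*u)
sqrt((371 - 316*L(-16)) + (88 + U(15))*(-659)) = sqrt((371 - (-6004)/(-16)) + (88 + (4 + 2*15))*(-659)) = sqrt((371 - (-6004)*(-1)/16) + (88 + (4 + 30))*(-659)) = sqrt((371 - 316*19/16) + (88 + 34)*(-659)) = sqrt((371 - 1501/4) + 122*(-659)) = sqrt(-17/4 - 80398) = sqrt(-321609/4) = I*sqrt(321609)/2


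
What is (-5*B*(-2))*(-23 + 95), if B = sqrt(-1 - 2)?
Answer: 720*I*sqrt(3) ≈ 1247.1*I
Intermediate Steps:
B = I*sqrt(3) (B = sqrt(-3) = I*sqrt(3) ≈ 1.732*I)
(-5*B*(-2))*(-23 + 95) = (-5*I*sqrt(3)*(-2))*(-23 + 95) = (-5*I*sqrt(3)*(-2))*72 = (10*I*sqrt(3))*72 = 720*I*sqrt(3)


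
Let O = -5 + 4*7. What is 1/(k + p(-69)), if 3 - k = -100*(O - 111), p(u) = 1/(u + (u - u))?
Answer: -69/606994 ≈ -0.00011367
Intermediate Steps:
O = 23 (O = -5 + 28 = 23)
p(u) = 1/u (p(u) = 1/(u + 0) = 1/u)
k = -8797 (k = 3 - (-100)*(23 - 111) = 3 - (-100)*(-88) = 3 - 1*8800 = 3 - 8800 = -8797)
1/(k + p(-69)) = 1/(-8797 + 1/(-69)) = 1/(-8797 - 1/69) = 1/(-606994/69) = -69/606994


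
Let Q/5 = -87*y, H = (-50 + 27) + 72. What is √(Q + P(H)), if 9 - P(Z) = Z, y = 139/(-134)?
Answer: √7384070/134 ≈ 20.279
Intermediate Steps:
y = -139/134 (y = 139*(-1/134) = -139/134 ≈ -1.0373)
H = 49 (H = -23 + 72 = 49)
P(Z) = 9 - Z
Q = 60465/134 (Q = 5*(-87*(-139/134)) = 5*(12093/134) = 60465/134 ≈ 451.23)
√(Q + P(H)) = √(60465/134 + (9 - 1*49)) = √(60465/134 + (9 - 49)) = √(60465/134 - 40) = √(55105/134) = √7384070/134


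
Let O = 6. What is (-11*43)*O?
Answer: -2838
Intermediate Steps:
(-11*43)*O = -11*43*6 = -473*6 = -2838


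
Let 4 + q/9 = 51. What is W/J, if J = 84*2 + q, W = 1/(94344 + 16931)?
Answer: 1/65763525 ≈ 1.5206e-8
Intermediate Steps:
q = 423 (q = -36 + 9*51 = -36 + 459 = 423)
W = 1/111275 ≈ 8.9867e-6
J = 591 (J = 84*2 + 423 = 168 + 423 = 591)
W/J = (1/111275)/591 = (1/111275)*(1/591) = 1/65763525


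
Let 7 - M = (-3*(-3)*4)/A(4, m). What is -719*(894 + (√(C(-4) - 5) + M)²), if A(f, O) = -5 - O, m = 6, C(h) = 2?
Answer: -86697020/121 - 162494*I*√3/11 ≈ -7.165e+5 - 25586.0*I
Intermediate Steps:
M = 113/11 (M = 7 - -3*(-3)*4/(-5 - 1*6) = 7 - 9*4/(-5 - 6) = 7 - 36/(-11) = 7 - 36*(-1)/11 = 7 - 1*(-36/11) = 7 + 36/11 = 113/11 ≈ 10.273)
-719*(894 + (√(C(-4) - 5) + M)²) = -719*(894 + (√(2 - 5) + 113/11)²) = -719*(894 + (√(-3) + 113/11)²) = -719*(894 + (I*√3 + 113/11)²) = -719*(894 + (113/11 + I*√3)²) = -642786 - 719*(113/11 + I*√3)²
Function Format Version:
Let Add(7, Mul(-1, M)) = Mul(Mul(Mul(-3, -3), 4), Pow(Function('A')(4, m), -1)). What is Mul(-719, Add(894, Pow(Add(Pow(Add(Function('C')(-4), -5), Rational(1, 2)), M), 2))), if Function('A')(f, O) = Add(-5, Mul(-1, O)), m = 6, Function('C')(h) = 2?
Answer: Add(Rational(-86697020, 121), Mul(Rational(-162494, 11), I, Pow(3, Rational(1, 2)))) ≈ Add(-7.1650e+5, Mul(-25586., I))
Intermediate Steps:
M = Rational(113, 11) (M = Add(7, Mul(-1, Mul(Mul(Mul(-3, -3), 4), Pow(Add(-5, Mul(-1, 6)), -1)))) = Add(7, Mul(-1, Mul(Mul(9, 4), Pow(Add(-5, -6), -1)))) = Add(7, Mul(-1, Mul(36, Pow(-11, -1)))) = Add(7, Mul(-1, Mul(36, Rational(-1, 11)))) = Add(7, Mul(-1, Rational(-36, 11))) = Add(7, Rational(36, 11)) = Rational(113, 11) ≈ 10.273)
Mul(-719, Add(894, Pow(Add(Pow(Add(Function('C')(-4), -5), Rational(1, 2)), M), 2))) = Mul(-719, Add(894, Pow(Add(Pow(Add(2, -5), Rational(1, 2)), Rational(113, 11)), 2))) = Mul(-719, Add(894, Pow(Add(Pow(-3, Rational(1, 2)), Rational(113, 11)), 2))) = Mul(-719, Add(894, Pow(Add(Mul(I, Pow(3, Rational(1, 2))), Rational(113, 11)), 2))) = Mul(-719, Add(894, Pow(Add(Rational(113, 11), Mul(I, Pow(3, Rational(1, 2)))), 2))) = Add(-642786, Mul(-719, Pow(Add(Rational(113, 11), Mul(I, Pow(3, Rational(1, 2)))), 2)))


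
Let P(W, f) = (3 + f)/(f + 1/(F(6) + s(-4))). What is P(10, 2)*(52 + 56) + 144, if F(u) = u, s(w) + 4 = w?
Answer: 504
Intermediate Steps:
s(w) = -4 + w
P(W, f) = (3 + f)/(-1/2 + f) (P(W, f) = (3 + f)/(f + 1/(6 + (-4 - 4))) = (3 + f)/(f + 1/(6 - 8)) = (3 + f)/(f + 1/(-2)) = (3 + f)/(f - 1/2) = (3 + f)/(-1/2 + f))
P(10, 2)*(52 + 56) + 144 = (2*(3 + 2)/(-1 + 2*2))*(52 + 56) + 144 = (2*5/(-1 + 4))*108 + 144 = (2*5/3)*108 + 144 = (2*(1/3)*5)*108 + 144 = (10/3)*108 + 144 = 360 + 144 = 504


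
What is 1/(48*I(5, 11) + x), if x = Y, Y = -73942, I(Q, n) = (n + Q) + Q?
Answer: -1/72934 ≈ -1.3711e-5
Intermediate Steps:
I(Q, n) = n + 2*Q (I(Q, n) = (Q + n) + Q = n + 2*Q)
x = -73942
1/(48*I(5, 11) + x) = 1/(48*(11 + 2*5) - 73942) = 1/(48*(11 + 10) - 73942) = 1/(48*21 - 73942) = 1/(1008 - 73942) = 1/(-72934) = -1/72934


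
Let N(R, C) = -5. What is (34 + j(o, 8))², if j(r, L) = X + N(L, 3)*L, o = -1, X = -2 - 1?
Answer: 81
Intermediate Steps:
X = -3
j(r, L) = -3 - 5*L
(34 + j(o, 8))² = (34 + (-3 - 5*8))² = (34 + (-3 - 40))² = (34 - 43)² = (-9)² = 81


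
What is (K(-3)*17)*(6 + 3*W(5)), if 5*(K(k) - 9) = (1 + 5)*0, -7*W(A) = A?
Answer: 4131/7 ≈ 590.14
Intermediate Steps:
W(A) = -A/7
K(k) = 9 (K(k) = 9 + ((1 + 5)*0)/5 = 9 + (6*0)/5 = 9 + (⅕)*0 = 9 + 0 = 9)
(K(-3)*17)*(6 + 3*W(5)) = (9*17)*(6 + 3*(-⅐*5)) = 153*(6 + 3*(-5/7)) = 153*(6 - 15/7) = 153*(27/7) = 4131/7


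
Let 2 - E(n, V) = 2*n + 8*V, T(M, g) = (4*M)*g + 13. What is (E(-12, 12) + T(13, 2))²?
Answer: 2209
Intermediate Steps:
T(M, g) = 13 + 4*M*g (T(M, g) = 4*M*g + 13 = 13 + 4*M*g)
E(n, V) = 2 - 8*V - 2*n (E(n, V) = 2 - (2*n + 8*V) = 2 + (-8*V - 2*n) = 2 - 8*V - 2*n)
(E(-12, 12) + T(13, 2))² = ((2 - 8*12 - 2*(-12)) + (13 + 4*13*2))² = ((2 - 96 + 24) + (13 + 104))² = (-70 + 117)² = 47² = 2209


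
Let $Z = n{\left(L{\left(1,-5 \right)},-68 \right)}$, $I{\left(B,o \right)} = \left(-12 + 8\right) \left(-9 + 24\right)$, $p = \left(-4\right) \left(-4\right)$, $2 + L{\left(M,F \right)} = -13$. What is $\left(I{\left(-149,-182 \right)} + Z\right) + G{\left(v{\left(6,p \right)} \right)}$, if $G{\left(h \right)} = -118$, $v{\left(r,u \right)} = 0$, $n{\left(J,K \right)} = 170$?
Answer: $-8$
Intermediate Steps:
$L{\left(M,F \right)} = -15$ ($L{\left(M,F \right)} = -2 - 13 = -15$)
$p = 16$
$I{\left(B,o \right)} = -60$ ($I{\left(B,o \right)} = \left(-4\right) 15 = -60$)
$Z = 170$
$\left(I{\left(-149,-182 \right)} + Z\right) + G{\left(v{\left(6,p \right)} \right)} = \left(-60 + 170\right) - 118 = 110 - 118 = -8$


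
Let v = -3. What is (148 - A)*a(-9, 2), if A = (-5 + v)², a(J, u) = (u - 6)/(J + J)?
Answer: 56/3 ≈ 18.667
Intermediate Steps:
a(J, u) = (-6 + u)/(2*J) (a(J, u) = (-6 + u)/((2*J)) = (-6 + u)*(1/(2*J)) = (-6 + u)/(2*J))
A = 64 (A = (-5 - 3)² = (-8)² = 64)
(148 - A)*a(-9, 2) = (148 - 1*64)*((½)*(-6 + 2)/(-9)) = (148 - 64)*((½)*(-⅑)*(-4)) = 84*(2/9) = 56/3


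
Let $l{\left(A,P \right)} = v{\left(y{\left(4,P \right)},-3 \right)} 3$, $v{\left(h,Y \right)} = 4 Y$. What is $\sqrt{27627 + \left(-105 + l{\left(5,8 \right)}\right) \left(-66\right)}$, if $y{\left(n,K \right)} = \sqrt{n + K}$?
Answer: $\sqrt{36933} \approx 192.18$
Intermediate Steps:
$y{\left(n,K \right)} = \sqrt{K + n}$
$l{\left(A,P \right)} = -36$ ($l{\left(A,P \right)} = 4 \left(-3\right) 3 = \left(-12\right) 3 = -36$)
$\sqrt{27627 + \left(-105 + l{\left(5,8 \right)}\right) \left(-66\right)} = \sqrt{27627 + \left(-105 - 36\right) \left(-66\right)} = \sqrt{27627 - -9306} = \sqrt{27627 + 9306} = \sqrt{36933}$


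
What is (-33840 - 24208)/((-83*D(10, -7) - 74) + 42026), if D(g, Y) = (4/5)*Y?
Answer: -72560/53021 ≈ -1.3685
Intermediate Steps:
D(g, Y) = 4*Y/5 (D(g, Y) = (4*(1/5))*Y = 4*Y/5)
(-33840 - 24208)/((-83*D(10, -7) - 74) + 42026) = (-33840 - 24208)/((-332*(-7)/5 - 74) + 42026) = -58048/((-83*(-28/5) - 74) + 42026) = -58048/((2324/5 - 74) + 42026) = -58048/(1954/5 + 42026) = -58048/212084/5 = -58048*5/212084 = -72560/53021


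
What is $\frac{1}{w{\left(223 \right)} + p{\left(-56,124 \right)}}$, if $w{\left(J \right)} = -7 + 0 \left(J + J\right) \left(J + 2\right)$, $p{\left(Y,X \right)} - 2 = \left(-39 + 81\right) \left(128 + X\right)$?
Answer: $\frac{1}{10579} \approx 9.4527 \cdot 10^{-5}$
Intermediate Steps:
$p{\left(Y,X \right)} = 5378 + 42 X$ ($p{\left(Y,X \right)} = 2 + \left(-39 + 81\right) \left(128 + X\right) = 2 + 42 \left(128 + X\right) = 2 + \left(5376 + 42 X\right) = 5378 + 42 X$)
$w{\left(J \right)} = -7$ ($w{\left(J \right)} = -7 + 0 \cdot 2 J \left(2 + J\right) = -7 + 0 = -7$)
$\frac{1}{w{\left(223 \right)} + p{\left(-56,124 \right)}} = \frac{1}{-7 + \left(5378 + 42 \cdot 124\right)} = \frac{1}{-7 + \left(5378 + 5208\right)} = \frac{1}{-7 + 10586} = \frac{1}{10579}$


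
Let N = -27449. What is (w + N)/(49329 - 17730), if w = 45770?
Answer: 6107/10533 ≈ 0.57980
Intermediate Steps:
(w + N)/(49329 - 17730) = (45770 - 27449)/(49329 - 17730) = 18321/31599 = 18321*(1/31599) = 6107/10533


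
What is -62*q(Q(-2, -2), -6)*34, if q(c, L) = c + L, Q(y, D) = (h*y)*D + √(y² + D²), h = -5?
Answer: 54808 - 4216*√2 ≈ 48846.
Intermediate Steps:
Q(y, D) = √(D² + y²) - 5*D*y (Q(y, D) = (-5*y)*D + √(y² + D²) = -5*D*y + √(D² + y²) = √(D² + y²) - 5*D*y)
q(c, L) = L + c
-62*q(Q(-2, -2), -6)*34 = -62*(-6 + (√((-2)² + (-2)²) - 5*(-2)*(-2)))*34 = -62*(-6 + (√(4 + 4) - 20))*34 = -62*(-6 + (√8 - 20))*34 = -62*(-6 + (2*√2 - 20))*34 = -62*(-6 + (-20 + 2*√2))*34 = -62*(-26 + 2*√2)*34 = (1612 - 124*√2)*34 = 54808 - 4216*√2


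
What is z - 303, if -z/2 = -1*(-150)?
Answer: -603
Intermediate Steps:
z = -300 (z = -(-2)*(-150) = -2*150 = -300)
z - 303 = -300 - 303 = -603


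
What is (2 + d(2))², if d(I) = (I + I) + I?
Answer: 64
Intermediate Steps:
d(I) = 3*I (d(I) = 2*I + I = 3*I)
(2 + d(2))² = (2 + 3*2)² = (2 + 6)² = 8² = 64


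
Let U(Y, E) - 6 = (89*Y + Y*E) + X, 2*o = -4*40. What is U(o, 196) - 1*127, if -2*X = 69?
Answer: -45911/2 ≈ -22956.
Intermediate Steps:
X = -69/2 (X = -½*69 = -69/2 ≈ -34.500)
o = -80 (o = (-4*40)/2 = (½)*(-160) = -80)
U(Y, E) = -57/2 + 89*Y + E*Y (U(Y, E) = 6 + ((89*Y + Y*E) - 69/2) = 6 + ((89*Y + E*Y) - 69/2) = 6 + (-69/2 + 89*Y + E*Y) = -57/2 + 89*Y + E*Y)
U(o, 196) - 1*127 = (-57/2 + 89*(-80) + 196*(-80)) - 1*127 = (-57/2 - 7120 - 15680) - 127 = -45657/2 - 127 = -45911/2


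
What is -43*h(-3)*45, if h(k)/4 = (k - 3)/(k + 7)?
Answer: 11610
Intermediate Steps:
h(k) = 4*(-3 + k)/(7 + k) (h(k) = 4*((k - 3)/(k + 7)) = 4*((-3 + k)/(7 + k)) = 4*(-3 + k)/(7 + k))
-43*h(-3)*45 = -172*(-3 - 3)/(7 - 3)*45 = -172*(-6)/4*45 = -43*(-6)*45 = 258*45 = 11610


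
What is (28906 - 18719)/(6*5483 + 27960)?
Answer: 10187/60858 ≈ 0.16739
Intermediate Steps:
(28906 - 18719)/(6*5483 + 27960) = 10187/(32898 + 27960) = 10187/60858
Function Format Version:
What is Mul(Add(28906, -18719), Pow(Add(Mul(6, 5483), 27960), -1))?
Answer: Rational(10187, 60858) ≈ 0.16739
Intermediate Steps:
Mul(Add(28906, -18719), Pow(Add(Mul(6, 5483), 27960), -1)) = Mul(10187, Pow(Add(32898, 27960), -1)) = Mul(10187, Pow(60858, -1)) = Mul(10187, Rational(1, 60858)) = Rational(10187, 60858)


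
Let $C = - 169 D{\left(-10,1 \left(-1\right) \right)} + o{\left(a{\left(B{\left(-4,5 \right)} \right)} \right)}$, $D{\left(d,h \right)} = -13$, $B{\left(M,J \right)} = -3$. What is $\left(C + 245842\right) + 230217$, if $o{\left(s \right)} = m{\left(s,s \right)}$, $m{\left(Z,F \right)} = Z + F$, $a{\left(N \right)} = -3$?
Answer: $478250$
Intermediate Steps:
$m{\left(Z,F \right)} = F + Z$
$o{\left(s \right)} = 2 s$ ($o{\left(s \right)} = s + s = 2 s$)
$C = 2191$ ($C = \left(-169\right) \left(-13\right) + 2 \left(-3\right) = 2197 - 6 = 2191$)
$\left(C + 245842\right) + 230217 = \left(2191 + 245842\right) + 230217 = 248033 + 230217 = 478250$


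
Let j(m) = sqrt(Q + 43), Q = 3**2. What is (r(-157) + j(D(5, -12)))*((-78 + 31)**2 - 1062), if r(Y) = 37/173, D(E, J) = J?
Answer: 42439/173 + 2294*sqrt(13) ≈ 8516.5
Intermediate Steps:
Q = 9
j(m) = 2*sqrt(13) (j(m) = sqrt(9 + 43) = sqrt(52) = 2*sqrt(13))
r(Y) = 37/173 (r(Y) = 37*(1/173) = 37/173)
(r(-157) + j(D(5, -12)))*((-78 + 31)**2 - 1062) = (37/173 + 2*sqrt(13))*((-78 + 31)**2 - 1062) = (37/173 + 2*sqrt(13))*((-47)**2 - 1062) = (37/173 + 2*sqrt(13))*(2209 - 1062) = (37/173 + 2*sqrt(13))*1147 = 42439/173 + 2294*sqrt(13)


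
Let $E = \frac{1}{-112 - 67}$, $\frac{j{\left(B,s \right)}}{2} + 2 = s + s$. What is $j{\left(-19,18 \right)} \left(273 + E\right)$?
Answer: $\frac{3322888}{179} \approx 18564.0$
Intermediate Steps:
$j{\left(B,s \right)} = -4 + 4 s$ ($j{\left(B,s \right)} = -4 + 2 \left(s + s\right) = -4 + 2 \cdot 2 s = -4 + 4 s$)
$E = - \frac{1}{179}$ ($E = \frac{1}{-179} = - \frac{1}{179} \approx -0.0055866$)
$j{\left(-19,18 \right)} \left(273 + E\right) = \left(-4 + 4 \cdot 18\right) \left(273 - \frac{1}{179}\right) = \left(-4 + 72\right) \frac{48866}{179} = 68 \cdot \frac{48866}{179} = \frac{3322888}{179}$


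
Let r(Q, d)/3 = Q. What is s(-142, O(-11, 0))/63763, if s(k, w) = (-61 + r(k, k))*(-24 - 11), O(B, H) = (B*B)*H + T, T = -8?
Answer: 2435/9109 ≈ 0.26732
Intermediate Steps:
r(Q, d) = 3*Q
O(B, H) = -8 + H*B² (O(B, H) = (B*B)*H - 8 = B²*H - 8 = H*B² - 8 = -8 + H*B²)
s(k, w) = 2135 - 105*k (s(k, w) = (-61 + 3*k)*(-24 - 11) = (-61 + 3*k)*(-35) = 2135 - 105*k)
s(-142, O(-11, 0))/63763 = (2135 - 105*(-142))/63763 = (2135 + 14910)*(1/63763) = 17045*(1/63763) = 2435/9109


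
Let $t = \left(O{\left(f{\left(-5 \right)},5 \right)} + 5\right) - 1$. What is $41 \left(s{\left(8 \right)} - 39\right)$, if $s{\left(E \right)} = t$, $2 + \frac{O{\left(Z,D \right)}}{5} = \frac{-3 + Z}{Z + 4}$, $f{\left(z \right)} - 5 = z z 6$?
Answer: $- \frac{262195}{159} \approx -1649.0$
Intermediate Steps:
$f{\left(z \right)} = 5 + 6 z^{2}$ ($f{\left(z \right)} = 5 + z z 6 = 5 + z^{2} \cdot 6 = 5 + 6 z^{2}$)
$O{\left(Z,D \right)} = -10 + \frac{5 \left(-3 + Z\right)}{4 + Z}$ ($O{\left(Z,D \right)} = -10 + 5 \frac{-3 + Z}{Z + 4} = -10 + 5 \frac{-3 + Z}{4 + Z} = -10 + \frac{5 \left(-3 + Z\right)}{4 + Z}$)
$t = - \frac{194}{159}$ ($t = \left(\frac{5 \left(-11 - \left(5 + 6 \left(-5\right)^{2}\right)\right)}{4 + \left(5 + 6 \left(-5\right)^{2}\right)} + 5\right) - 1 = \left(\frac{5 \left(-11 - \left(5 + 6 \cdot 25\right)\right)}{4 + \left(5 + 6 \cdot 25\right)} + 5\right) - 1 = \left(\frac{5 \left(-11 - \left(5 + 150\right)\right)}{4 + \left(5 + 150\right)} + 5\right) - 1 = \left(\frac{5 \left(-11 - 155\right)}{4 + 155} + 5\right) - 1 = \left(\frac{5 \left(-11 - 155\right)}{159} + 5\right) - 1 = \left(5 \cdot \frac{1}{159} \left(-166\right) + 5\right) - 1 = \left(- \frac{830}{159} + 5\right) - 1 = - \frac{35}{159} - 1 = - \frac{194}{159} \approx -1.2201$)
$s{\left(E \right)} = - \frac{194}{159}$
$41 \left(s{\left(8 \right)} - 39\right) = 41 \left(- \frac{194}{159} - 39\right) = 41 \left(- \frac{6395}{159}\right) = - \frac{262195}{159}$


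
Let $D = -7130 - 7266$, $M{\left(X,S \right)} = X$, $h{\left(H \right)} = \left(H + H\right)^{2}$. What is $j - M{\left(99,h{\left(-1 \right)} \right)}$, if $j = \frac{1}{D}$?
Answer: $- \frac{1425205}{14396} \approx -99.0$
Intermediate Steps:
$h{\left(H \right)} = 4 H^{2}$ ($h{\left(H \right)} = \left(2 H\right)^{2} = 4 H^{2}$)
$D = -14396$ ($D = -7130 - 7266 = -14396$)
$j = - \frac{1}{14396}$ ($j = \frac{1}{-14396} = - \frac{1}{14396} \approx -6.9464 \cdot 10^{-5}$)
$j - M{\left(99,h{\left(-1 \right)} \right)} = - \frac{1}{14396} - 99 = - \frac{1425205}{14396}$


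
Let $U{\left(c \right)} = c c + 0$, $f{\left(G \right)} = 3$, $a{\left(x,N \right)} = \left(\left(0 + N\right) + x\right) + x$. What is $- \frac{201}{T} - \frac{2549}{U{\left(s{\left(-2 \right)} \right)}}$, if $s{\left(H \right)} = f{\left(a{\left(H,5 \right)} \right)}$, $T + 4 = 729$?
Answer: $- \frac{1849834}{6525} \approx -283.5$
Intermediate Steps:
$T = 725$ ($T = -4 + 729 = 725$)
$a{\left(x,N \right)} = N + 2 x$ ($a{\left(x,N \right)} = \left(N + x\right) + x = N + 2 x$)
$s{\left(H \right)} = 3$
$U{\left(c \right)} = c^{2}$ ($U{\left(c \right)} = c^{2} + 0 = c^{2}$)
$- \frac{201}{T} - \frac{2549}{U{\left(s{\left(-2 \right)} \right)}} = - \frac{201}{725} - \frac{2549}{3^{2}} = \left(-201\right) \frac{1}{725} - \frac{2549}{9} = - \frac{201}{725} - \frac{2549}{9} = - \frac{1849834}{6525}$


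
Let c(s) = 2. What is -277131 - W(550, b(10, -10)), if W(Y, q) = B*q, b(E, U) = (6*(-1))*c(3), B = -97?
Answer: -278295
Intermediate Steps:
b(E, U) = -12 (b(E, U) = (6*(-1))*2 = -6*2 = -12)
W(Y, q) = -97*q
-277131 - W(550, b(10, -10)) = -277131 - (-97)*(-12) = -277131 - 1*1164 = -277131 - 1164 = -278295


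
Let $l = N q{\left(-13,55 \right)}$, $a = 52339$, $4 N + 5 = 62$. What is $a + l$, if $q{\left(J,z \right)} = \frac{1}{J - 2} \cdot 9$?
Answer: $\frac{1046609}{20} \approx 52330.0$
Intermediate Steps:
$N = \frac{57}{4}$ ($N = - \frac{5}{4} + \frac{1}{4} \cdot 62 = - \frac{5}{4} + \frac{31}{2} = \frac{57}{4} \approx 14.25$)
$q{\left(J,z \right)} = \frac{9}{-2 + J}$ ($q{\left(J,z \right)} = \frac{1}{-2 + J} 9 = \frac{9}{-2 + J}$)
$l = - \frac{171}{20}$ ($l = \frac{57 \frac{9}{-2 - 13}}{4} = \frac{57 \frac{9}{-15}}{4} = \frac{57 \cdot 9 \left(- \frac{1}{15}\right)}{4} = \frac{57}{4} \left(- \frac{3}{5}\right) = - \frac{171}{20} \approx -8.55$)
$a + l = 52339 - \frac{171}{20} = \frac{1046609}{20}$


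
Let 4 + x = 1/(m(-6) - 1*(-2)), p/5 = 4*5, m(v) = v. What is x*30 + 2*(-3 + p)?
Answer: 133/2 ≈ 66.500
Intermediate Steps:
p = 100 (p = 5*(4*5) = 5*20 = 100)
x = -17/4 (x = -4 + 1/(-6 - 1*(-2)) = -4 + 1/(-6 + 2) = -4 + 1/(-4) = -4 - ¼ = -17/4 ≈ -4.2500)
x*30 + 2*(-3 + p) = -17/4*30 + 2*(-3 + 100) = -255/2 + 2*97 = -255/2 + 194 = 133/2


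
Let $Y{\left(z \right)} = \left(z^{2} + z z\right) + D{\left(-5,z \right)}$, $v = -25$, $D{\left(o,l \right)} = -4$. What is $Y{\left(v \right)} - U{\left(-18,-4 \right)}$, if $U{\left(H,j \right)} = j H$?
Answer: $1174$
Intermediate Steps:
$U{\left(H,j \right)} = H j$
$Y{\left(z \right)} = -4 + 2 z^{2}$ ($Y{\left(z \right)} = \left(z^{2} + z z\right) - 4 = \left(z^{2} + z^{2}\right) - 4 = 2 z^{2} - 4 = -4 + 2 z^{2}$)
$Y{\left(v \right)} - U{\left(-18,-4 \right)} = \left(-4 + 2 \left(-25\right)^{2}\right) - \left(-18\right) \left(-4\right) = \left(-4 + 2 \cdot 625\right) - 72 = \left(-4 + 1250\right) - 72 = 1246 - 72 = 1174$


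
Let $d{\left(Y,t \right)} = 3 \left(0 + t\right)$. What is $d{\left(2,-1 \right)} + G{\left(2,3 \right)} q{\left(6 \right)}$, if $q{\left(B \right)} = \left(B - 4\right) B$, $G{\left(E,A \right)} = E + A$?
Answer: $57$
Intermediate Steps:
$G{\left(E,A \right)} = A + E$
$d{\left(Y,t \right)} = 3 t$
$q{\left(B \right)} = B \left(-4 + B\right)$ ($q{\left(B \right)} = \left(-4 + B\right) B = B \left(-4 + B\right)$)
$d{\left(2,-1 \right)} + G{\left(2,3 \right)} q{\left(6 \right)} = 3 \left(-1\right) + \left(3 + 2\right) 6 \left(-4 + 6\right) = -3 + 5 \cdot 6 \cdot 2 = -3 + 5 \cdot 12 = -3 + 60 = 57$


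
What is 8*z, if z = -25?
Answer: -200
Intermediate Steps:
8*z = 8*(-25) = -200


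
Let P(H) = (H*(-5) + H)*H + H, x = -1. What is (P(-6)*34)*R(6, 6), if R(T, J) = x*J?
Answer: 30600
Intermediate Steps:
P(H) = H - 4*H**2 (P(H) = (-5*H + H)*H + H = (-4*H)*H + H = -4*H**2 + H = H - 4*H**2)
R(T, J) = -J
(P(-6)*34)*R(6, 6) = (-6*(1 - 4*(-6))*34)*(-1*6) = (-6*(1 + 24)*34)*(-6) = (-6*25*34)*(-6) = -150*34*(-6) = -5100*(-6) = 30600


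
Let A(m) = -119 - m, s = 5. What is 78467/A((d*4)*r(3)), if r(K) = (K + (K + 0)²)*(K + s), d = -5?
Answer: 78467/1801 ≈ 43.569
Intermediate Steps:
r(K) = (5 + K)*(K + K²) (r(K) = (K + (K + 0)²)*(K + 5) = (K + K²)*(5 + K) = (5 + K)*(K + K²))
78467/A((d*4)*r(3)) = 78467/(-119 - (-5*4)*3*(5 + 3² + 6*3)) = 78467/(-119 - (-20)*3*(5 + 9 + 18)) = 78467/(-119 - (-20)*3*32) = 78467/(-119 - (-20)*96) = 78467/(-119 - 1*(-1920)) = 78467/(-119 + 1920) = 78467/1801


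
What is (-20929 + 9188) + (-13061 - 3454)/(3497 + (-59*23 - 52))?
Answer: -2725747/232 ≈ -11749.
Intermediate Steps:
(-20929 + 9188) + (-13061 - 3454)/(3497 + (-59*23 - 52)) = -11741 - 16515/(3497 + (-1357 - 52)) = -11741 - 16515/(3497 - 1409) = -11741 - 16515/2088 = -11741 - 16515*1/2088 = -11741 - 1835/232 = -2725747/232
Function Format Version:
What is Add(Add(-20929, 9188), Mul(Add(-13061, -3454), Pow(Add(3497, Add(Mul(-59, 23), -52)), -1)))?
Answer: Rational(-2725747, 232) ≈ -11749.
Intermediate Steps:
Add(Add(-20929, 9188), Mul(Add(-13061, -3454), Pow(Add(3497, Add(Mul(-59, 23), -52)), -1))) = Add(-11741, Mul(-16515, Pow(Add(3497, Add(-1357, -52)), -1))) = Add(-11741, Mul(-16515, Pow(Add(3497, -1409), -1))) = Add(-11741, Mul(-16515, Pow(2088, -1))) = Add(-11741, Mul(-16515, Rational(1, 2088))) = Add(-11741, Rational(-1835, 232)) = Rational(-2725747, 232)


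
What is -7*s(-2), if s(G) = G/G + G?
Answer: 7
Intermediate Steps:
s(G) = 1 + G
-7*s(-2) = -7*(1 - 2) = -7*(-1) = 7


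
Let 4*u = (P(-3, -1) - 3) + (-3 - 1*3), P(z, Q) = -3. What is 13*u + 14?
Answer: -25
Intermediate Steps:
u = -3 (u = ((-3 - 3) + (-3 - 1*3))/4 = (-6 + (-3 - 3))/4 = (-6 - 6)/4 = (1/4)*(-12) = -3)
13*u + 14 = 13*(-3) + 14 = -39 + 14 = -25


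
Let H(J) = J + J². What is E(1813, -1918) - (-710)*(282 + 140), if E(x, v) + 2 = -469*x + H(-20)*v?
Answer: -1279519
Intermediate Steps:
E(x, v) = -2 - 469*x + 380*v (E(x, v) = -2 + (-469*x + (-20*(1 - 20))*v) = -2 + (-469*x + (-20*(-19))*v) = -2 + (-469*x + 380*v) = -2 - 469*x + 380*v)
E(1813, -1918) - (-710)*(282 + 140) = (-2 - 469*1813 + 380*(-1918)) - (-710)*(282 + 140) = (-2 - 850297 - 728840) - (-710)*422 = -1579139 - 1*(-299620) = -1579139 + 299620 = -1279519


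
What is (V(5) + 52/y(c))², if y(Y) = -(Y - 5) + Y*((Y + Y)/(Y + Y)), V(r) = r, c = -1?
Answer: 5929/25 ≈ 237.16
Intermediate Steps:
y(Y) = 5 (y(Y) = -(-5 + Y) + Y*((2*Y)/((2*Y))) = (5 - Y) + Y*((2*Y)*(1/(2*Y))) = (5 - Y) + Y*1 = (5 - Y) + Y = 5)
(V(5) + 52/y(c))² = (5 + 52/5)² = (77/5)² = 5929/25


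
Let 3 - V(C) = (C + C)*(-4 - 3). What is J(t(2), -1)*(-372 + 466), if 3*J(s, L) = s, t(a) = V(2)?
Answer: 2914/3 ≈ 971.33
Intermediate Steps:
V(C) = 3 + 14*C (V(C) = 3 - (C + C)*(-4 - 3) = 3 - 2*C*(-7) = 3 - (-14)*C = 3 + 14*C)
t(a) = 31 (t(a) = 3 + 14*2 = 3 + 28 = 31)
J(s, L) = s/3
J(t(2), -1)*(-372 + 466) = ((⅓)*31)*(-372 + 466) = (31/3)*94 = 2914/3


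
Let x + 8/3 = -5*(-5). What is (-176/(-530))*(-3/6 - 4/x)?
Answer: -4004/17755 ≈ -0.22551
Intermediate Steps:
x = 67/3 (x = -8/3 - 5*(-5) = -8/3 + 25 = 67/3 ≈ 22.333)
(-176/(-530))*(-3/6 - 4/x) = (-176/(-530))*(-3/6 - 4/67/3) = (-176*(-1/530))*(-3*⅙ - 4*3/67) = 88*(-½ - 12/67)/265 = (88/265)*(-91/134) = -4004/17755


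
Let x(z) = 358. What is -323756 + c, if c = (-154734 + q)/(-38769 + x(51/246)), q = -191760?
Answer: -12435445222/38411 ≈ -3.2375e+5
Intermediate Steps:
c = 346494/38411 (c = (-154734 - 191760)/(-38769 + 358) = -346494/(-38411) = -346494*(-1/38411) = 346494/38411 ≈ 9.0207)
-323756 + c = -323756 + 346494/38411 = -12435445222/38411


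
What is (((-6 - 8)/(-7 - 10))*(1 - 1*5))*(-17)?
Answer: 56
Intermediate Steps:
(((-6 - 8)/(-7 - 10))*(1 - 1*5))*(-17) = ((-14/(-17))*(1 - 5))*(-17) = (-14*(-1/17)*(-4))*(-17) = ((14/17)*(-4))*(-17) = -56/17*(-17) = 56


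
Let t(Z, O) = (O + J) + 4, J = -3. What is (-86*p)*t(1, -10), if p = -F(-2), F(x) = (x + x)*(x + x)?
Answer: -12384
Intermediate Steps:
F(x) = 4*x**2 (F(x) = (2*x)*(2*x) = 4*x**2)
t(Z, O) = 1 + O (t(Z, O) = (O - 3) + 4 = (-3 + O) + 4 = 1 + O)
p = -16 (p = -4*(-2)**2 = -4*4 = -1*16 = -16)
(-86*p)*t(1, -10) = (-86*(-16))*(1 - 10) = 1376*(-9) = -12384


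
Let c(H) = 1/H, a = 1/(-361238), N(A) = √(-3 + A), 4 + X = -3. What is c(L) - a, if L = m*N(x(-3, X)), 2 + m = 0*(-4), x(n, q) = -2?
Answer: 1/361238 + I*√5/10 ≈ 2.7683e-6 + 0.22361*I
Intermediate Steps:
X = -7 (X = -4 - 3 = -7)
m = -2 (m = -2 + 0*(-4) = -2 + 0 = -2)
a = -1/361238 ≈ -2.7683e-6
L = -2*I*√5 (L = -2*√(-3 - 2) = -2*I*√5 ≈ -4.4721*I)
c(L) - a = 1/(-2*I*√5) - 1*(-1/361238) = I*√5/10 + 1/361238 = 1/361238 + I*√5/10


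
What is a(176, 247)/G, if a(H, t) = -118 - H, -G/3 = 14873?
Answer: 98/14873 ≈ 0.0065891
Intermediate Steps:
G = -44619 (G = -3*14873 = -44619)
a(176, 247)/G = (-118 - 1*176)/(-44619) = (-118 - 176)*(-1/44619) = -294*(-1/44619) = 98/14873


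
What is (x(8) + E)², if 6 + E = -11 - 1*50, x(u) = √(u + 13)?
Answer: (67 - √21)² ≈ 3895.9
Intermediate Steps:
x(u) = √(13 + u)
E = -67 (E = -6 + (-11 - 1*50) = -6 + (-11 - 50) = -6 - 61 = -67)
(x(8) + E)² = (√(13 + 8) - 67)² = (√21 - 67)² = (-67 + √21)²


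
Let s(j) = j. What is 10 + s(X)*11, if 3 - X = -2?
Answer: 65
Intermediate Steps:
X = 5 (X = 3 - 1*(-2) = 3 + 2 = 5)
10 + s(X)*11 = 10 + 5*11 = 10 + 55 = 65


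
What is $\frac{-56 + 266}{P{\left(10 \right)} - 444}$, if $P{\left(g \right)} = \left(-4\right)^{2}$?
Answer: $- \frac{105}{214} \approx -0.49065$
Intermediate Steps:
$P{\left(g \right)} = 16$
$\frac{-56 + 266}{P{\left(10 \right)} - 444} = \frac{-56 + 266}{16 - 444} = \frac{210}{-428} = 210 \left(- \frac{1}{428}\right) = - \frac{105}{214}$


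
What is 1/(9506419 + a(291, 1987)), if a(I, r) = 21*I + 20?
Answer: 1/9512550 ≈ 1.0512e-7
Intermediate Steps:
a(I, r) = 20 + 21*I
1/(9506419 + a(291, 1987)) = 1/(9506419 + (20 + 21*291)) = 1/(9506419 + (20 + 6111)) = 1/(9506419 + 6131) = 1/9512550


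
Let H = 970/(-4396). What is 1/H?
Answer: -2198/485 ≈ -4.5320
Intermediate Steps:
H = -485/2198 (H = 970*(-1/4396) = -485/2198 ≈ -0.22066)
1/H = 1/(-485/2198) = -2198/485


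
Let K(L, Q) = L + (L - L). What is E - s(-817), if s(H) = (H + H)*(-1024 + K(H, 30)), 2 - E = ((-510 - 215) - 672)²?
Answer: -4959801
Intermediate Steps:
K(L, Q) = L (K(L, Q) = L + 0 = L)
E = -1951607 (E = 2 - ((-510 - 215) - 672)² = 2 - (-725 - 672)² = 2 - 1*(-1397)² = 2 - 1*1951609 = 2 - 1951609 = -1951607)
s(H) = 2*H*(-1024 + H) (s(H) = (H + H)*(-1024 + H) = (2*H)*(-1024 + H) = 2*H*(-1024 + H))
E - s(-817) = -1951607 - 2*(-817)*(-1024 - 817) = -1951607 - 2*(-817)*(-1841) = -1951607 - 1*3008194 = -1951607 - 3008194 = -4959801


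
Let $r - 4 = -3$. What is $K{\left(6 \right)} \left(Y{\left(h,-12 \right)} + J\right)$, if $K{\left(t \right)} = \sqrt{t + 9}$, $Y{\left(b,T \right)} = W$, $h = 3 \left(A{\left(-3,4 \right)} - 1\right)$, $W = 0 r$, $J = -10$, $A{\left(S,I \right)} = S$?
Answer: $- 10 \sqrt{15} \approx -38.73$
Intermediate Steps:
$r = 1$ ($r = 4 - 3 = 1$)
$W = 0$ ($W = 0 \cdot 1 = 0$)
$h = -12$ ($h = 3 \left(-3 - 1\right) = 3 \left(-4\right) = -12$)
$Y{\left(b,T \right)} = 0$
$K{\left(t \right)} = \sqrt{9 + t}$
$K{\left(6 \right)} \left(Y{\left(h,-12 \right)} + J\right) = \sqrt{9 + 6} \left(0 - 10\right) = \sqrt{15} \left(-10\right) = - 10 \sqrt{15}$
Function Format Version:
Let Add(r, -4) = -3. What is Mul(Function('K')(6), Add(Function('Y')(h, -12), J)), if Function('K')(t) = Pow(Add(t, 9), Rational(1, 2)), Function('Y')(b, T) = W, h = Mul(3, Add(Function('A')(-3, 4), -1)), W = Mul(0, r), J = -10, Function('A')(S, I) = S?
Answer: Mul(-10, Pow(15, Rational(1, 2))) ≈ -38.730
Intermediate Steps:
r = 1 (r = Add(4, -3) = 1)
W = 0 (W = Mul(0, 1) = 0)
h = -12 (h = Mul(3, Add(-3, -1)) = Mul(3, -4) = -12)
Function('Y')(b, T) = 0
Function('K')(t) = Pow(Add(9, t), Rational(1, 2))
Mul(Function('K')(6), Add(Function('Y')(h, -12), J)) = Mul(Pow(Add(9, 6), Rational(1, 2)), Add(0, -10)) = Mul(Pow(15, Rational(1, 2)), -10) = Mul(-10, Pow(15, Rational(1, 2)))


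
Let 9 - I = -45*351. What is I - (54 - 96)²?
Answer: 14040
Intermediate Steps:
I = 15804 (I = 9 - (-45)*351 = 9 - 1*(-15795) = 9 + 15795 = 15804)
I - (54 - 96)² = 15804 - (54 - 96)² = 15804 - 1*(-42)² = 15804 - 1*1764 = 15804 - 1764 = 14040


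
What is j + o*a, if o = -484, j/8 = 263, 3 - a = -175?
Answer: -84048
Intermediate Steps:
a = 178 (a = 3 - 1*(-175) = 3 + 175 = 178)
j = 2104 (j = 8*263 = 2104)
j + o*a = 2104 - 484*178 = 2104 - 86152 = -84048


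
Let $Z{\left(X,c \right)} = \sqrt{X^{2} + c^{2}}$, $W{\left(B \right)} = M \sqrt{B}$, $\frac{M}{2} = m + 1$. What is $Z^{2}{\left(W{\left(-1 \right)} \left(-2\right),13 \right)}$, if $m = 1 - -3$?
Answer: $-231$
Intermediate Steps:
$m = 4$ ($m = 1 + 3 = 4$)
$M = 10$ ($M = 2 \left(4 + 1\right) = 2 \cdot 5 = 10$)
$W{\left(B \right)} = 10 \sqrt{B}$
$Z^{2}{\left(W{\left(-1 \right)} \left(-2\right),13 \right)} = \left(\sqrt{\left(10 \sqrt{-1} \left(-2\right)\right)^{2} + 13^{2}}\right)^{2} = \left(\sqrt{\left(10 i \left(-2\right)\right)^{2} + 169}\right)^{2} = \left(\sqrt{\left(- 20 i\right)^{2} + 169}\right)^{2} = \left(\sqrt{-400 + 169}\right)^{2} = \left(\sqrt{-231}\right)^{2} = \left(i \sqrt{231}\right)^{2} = -231$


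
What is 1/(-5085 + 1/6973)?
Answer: -6973/35457704 ≈ -0.00019666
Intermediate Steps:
1/(-5085 + 1/6973) = 1/(-35457704/6973) = -6973/35457704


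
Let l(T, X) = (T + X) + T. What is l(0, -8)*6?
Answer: -48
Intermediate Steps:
l(T, X) = X + 2*T
l(0, -8)*6 = (-8 + 2*0)*6 = (-8 + 0)*6 = -8*6 = -48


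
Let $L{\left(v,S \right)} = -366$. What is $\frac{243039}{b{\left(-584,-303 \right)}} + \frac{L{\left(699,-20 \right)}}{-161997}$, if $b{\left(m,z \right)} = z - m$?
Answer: $\frac{13123897243}{15173719} \approx 864.91$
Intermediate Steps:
$\frac{243039}{b{\left(-584,-303 \right)}} + \frac{L{\left(699,-20 \right)}}{-161997} = \frac{243039}{-303 - -584} - \frac{366}{-161997} = \frac{243039}{-303 + 584} - - \frac{122}{53999} = \frac{243039}{281} + \frac{122}{53999} = \frac{13123897243}{15173719}$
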